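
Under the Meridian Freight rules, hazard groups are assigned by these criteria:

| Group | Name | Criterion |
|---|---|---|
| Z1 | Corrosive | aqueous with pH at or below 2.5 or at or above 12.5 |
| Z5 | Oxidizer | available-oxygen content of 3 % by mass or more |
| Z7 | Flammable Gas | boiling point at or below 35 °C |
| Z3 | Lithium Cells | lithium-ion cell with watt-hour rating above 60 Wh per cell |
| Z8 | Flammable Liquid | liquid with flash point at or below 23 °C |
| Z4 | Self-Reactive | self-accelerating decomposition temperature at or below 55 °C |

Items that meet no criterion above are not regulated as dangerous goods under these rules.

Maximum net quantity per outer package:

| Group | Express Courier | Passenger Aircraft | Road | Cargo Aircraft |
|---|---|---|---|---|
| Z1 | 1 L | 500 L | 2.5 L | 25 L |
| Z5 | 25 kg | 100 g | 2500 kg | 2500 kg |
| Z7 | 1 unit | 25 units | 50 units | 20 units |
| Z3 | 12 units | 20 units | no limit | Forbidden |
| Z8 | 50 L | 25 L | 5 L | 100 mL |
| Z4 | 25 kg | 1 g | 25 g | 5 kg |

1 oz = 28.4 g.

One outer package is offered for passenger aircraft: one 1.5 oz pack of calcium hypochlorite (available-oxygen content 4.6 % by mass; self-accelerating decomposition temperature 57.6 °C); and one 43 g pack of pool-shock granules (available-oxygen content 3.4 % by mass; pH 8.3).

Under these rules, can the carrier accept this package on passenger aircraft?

Yes

Calcium hypochlorite: available-oxygen content 4.6 % by mass ≥ 3 % by mass → Group Z5 (Oxidizer).
The pool-shock granules have available-oxygen content 3.4 % by mass, which is ≥ 3 % by mass, so they are Group Z5 (Oxidizer).
Group Z5 net quantity: (one 1.5 oz pack = 42.6 g) + 43 g = 85.6 g.
85.6 g is within the passenger aircraft limit of 100 g for Group Z5.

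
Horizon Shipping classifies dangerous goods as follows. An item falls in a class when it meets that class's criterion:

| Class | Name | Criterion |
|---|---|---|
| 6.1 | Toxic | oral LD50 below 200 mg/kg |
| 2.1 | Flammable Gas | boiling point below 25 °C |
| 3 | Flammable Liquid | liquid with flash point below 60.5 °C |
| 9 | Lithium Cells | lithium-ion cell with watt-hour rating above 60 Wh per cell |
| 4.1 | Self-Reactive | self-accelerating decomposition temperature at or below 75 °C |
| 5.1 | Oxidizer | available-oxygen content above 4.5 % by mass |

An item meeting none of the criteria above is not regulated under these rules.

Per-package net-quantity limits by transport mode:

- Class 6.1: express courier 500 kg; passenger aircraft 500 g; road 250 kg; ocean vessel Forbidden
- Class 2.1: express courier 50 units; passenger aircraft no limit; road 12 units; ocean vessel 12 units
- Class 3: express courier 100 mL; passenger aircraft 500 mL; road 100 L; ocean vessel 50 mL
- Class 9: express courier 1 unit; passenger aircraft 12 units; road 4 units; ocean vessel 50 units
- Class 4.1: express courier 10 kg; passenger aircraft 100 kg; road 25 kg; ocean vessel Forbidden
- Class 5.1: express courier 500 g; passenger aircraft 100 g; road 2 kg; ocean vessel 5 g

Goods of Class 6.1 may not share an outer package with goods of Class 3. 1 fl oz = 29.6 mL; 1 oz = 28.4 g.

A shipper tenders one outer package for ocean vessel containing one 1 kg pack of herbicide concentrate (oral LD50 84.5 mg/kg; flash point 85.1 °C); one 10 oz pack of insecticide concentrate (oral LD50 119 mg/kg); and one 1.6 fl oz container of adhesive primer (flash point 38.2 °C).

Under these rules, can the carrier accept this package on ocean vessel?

No

With oral LD50 84.5 mg/kg (< 200 mg/kg), the herbicide concentrate falls in Class 6.1.
The insecticide concentrate has oral LD50 119 mg/kg, which is < 200 mg/kg, so it is Class 6.1 (Toxic).
Adhesive primer: flash point 38.2 °C < 60.5 °C → Class 3 (Flammable Liquid).
Class 6.1 net quantity: 1 kg + (one 10 oz pack = 284 g) = 1.284 kg.
Class 6.1 is Forbidden by ocean vessel.
Class 3 quantity: one 1.6 fl oz container = 47.36 mL.
47.36 mL ≤ 50 mL (ocean vessel limit, Class 3) — within limit.
Class 6.1 and Class 3 may not share an outer package.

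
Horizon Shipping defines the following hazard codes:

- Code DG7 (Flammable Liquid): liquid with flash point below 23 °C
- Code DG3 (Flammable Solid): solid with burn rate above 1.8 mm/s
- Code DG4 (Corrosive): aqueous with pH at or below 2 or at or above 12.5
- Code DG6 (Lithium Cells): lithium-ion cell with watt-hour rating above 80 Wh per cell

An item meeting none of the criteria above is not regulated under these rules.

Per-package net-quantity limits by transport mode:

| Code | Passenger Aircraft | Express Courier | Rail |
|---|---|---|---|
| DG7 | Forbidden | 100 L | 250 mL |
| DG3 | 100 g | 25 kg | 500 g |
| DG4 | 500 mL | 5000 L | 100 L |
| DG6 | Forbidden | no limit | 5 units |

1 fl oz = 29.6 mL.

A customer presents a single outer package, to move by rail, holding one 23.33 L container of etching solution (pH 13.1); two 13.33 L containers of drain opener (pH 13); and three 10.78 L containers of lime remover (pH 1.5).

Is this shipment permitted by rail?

With pH 13.1 (≥ 12.5), the etching solution falls in Code DG4.
pH 13 meets the Code DG4 criterion (Corrosive), so the drain opener is Code DG4.
The lime remover has pH 1.5, which is ≤ 2, so it is Code DG4 (Corrosive).
Code DG4 net quantity: 23.33 L + (two 13.33 L containers = 26.66 L) + (three 10.78 L containers = 32.34 L) = 82.33 L.
82.33 L ≤ 100 L (rail limit, Code DG4) — within limit.

Yes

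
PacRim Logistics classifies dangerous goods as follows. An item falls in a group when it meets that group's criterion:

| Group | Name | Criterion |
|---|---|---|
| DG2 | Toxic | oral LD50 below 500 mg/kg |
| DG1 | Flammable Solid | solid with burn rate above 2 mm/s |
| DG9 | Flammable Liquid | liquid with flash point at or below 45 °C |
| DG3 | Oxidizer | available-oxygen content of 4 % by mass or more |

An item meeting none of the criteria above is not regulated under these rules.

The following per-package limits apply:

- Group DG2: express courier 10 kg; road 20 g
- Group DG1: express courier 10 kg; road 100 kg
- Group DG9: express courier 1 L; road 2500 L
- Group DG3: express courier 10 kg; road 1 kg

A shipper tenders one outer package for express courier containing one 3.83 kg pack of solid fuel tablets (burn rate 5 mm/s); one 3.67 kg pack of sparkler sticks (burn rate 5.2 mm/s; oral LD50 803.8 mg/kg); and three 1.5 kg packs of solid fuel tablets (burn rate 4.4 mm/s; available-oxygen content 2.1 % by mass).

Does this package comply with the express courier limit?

No

Burn rate 5 mm/s meets the Group DG1 criterion (Flammable Solid), so the solid fuel tablets are Group DG1.
The sparkler sticks have burn rate 5.2 mm/s, which is > 2 mm/s, so they are Group DG1 (Flammable Solid).
Burn rate 4.4 mm/s meets the Group DG1 criterion (Flammable Solid), so the solid fuel tablets are Group DG1.
Group DG1 net quantity: 3.83 kg + 3.67 kg + (three 1.5 kg packs = 4.5 kg) = 12 kg.
12 kg exceeds the express courier limit of 10 kg for Group DG1.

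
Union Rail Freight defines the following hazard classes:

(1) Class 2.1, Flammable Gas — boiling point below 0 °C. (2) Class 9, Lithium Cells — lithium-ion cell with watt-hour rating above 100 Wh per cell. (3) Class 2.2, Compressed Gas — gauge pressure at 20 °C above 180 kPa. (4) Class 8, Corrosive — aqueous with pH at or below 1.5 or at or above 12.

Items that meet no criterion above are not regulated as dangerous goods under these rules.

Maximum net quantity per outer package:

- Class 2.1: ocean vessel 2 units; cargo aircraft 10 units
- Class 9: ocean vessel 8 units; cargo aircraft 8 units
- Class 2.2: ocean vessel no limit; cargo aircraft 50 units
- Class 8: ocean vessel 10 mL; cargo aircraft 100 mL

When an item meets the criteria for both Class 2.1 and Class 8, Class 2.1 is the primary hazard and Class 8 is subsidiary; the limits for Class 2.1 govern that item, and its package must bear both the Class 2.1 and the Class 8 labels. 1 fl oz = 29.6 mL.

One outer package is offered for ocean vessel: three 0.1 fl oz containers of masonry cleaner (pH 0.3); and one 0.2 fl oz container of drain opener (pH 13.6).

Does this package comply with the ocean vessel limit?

No

pH 0.3 meets the Class 8 criterion (Corrosive), so the masonry cleaner is Class 8.
The drain opener has pH 13.6, which is ≥ 12, so it is Class 8 (Corrosive).
Class 8 net quantity: (three 0.1 fl oz containers = 8.88 mL) + (one 0.2 fl oz container = 5.92 mL) = 14.8 mL.
That exceeds the Class 8 ocean vessel limit of 10 mL.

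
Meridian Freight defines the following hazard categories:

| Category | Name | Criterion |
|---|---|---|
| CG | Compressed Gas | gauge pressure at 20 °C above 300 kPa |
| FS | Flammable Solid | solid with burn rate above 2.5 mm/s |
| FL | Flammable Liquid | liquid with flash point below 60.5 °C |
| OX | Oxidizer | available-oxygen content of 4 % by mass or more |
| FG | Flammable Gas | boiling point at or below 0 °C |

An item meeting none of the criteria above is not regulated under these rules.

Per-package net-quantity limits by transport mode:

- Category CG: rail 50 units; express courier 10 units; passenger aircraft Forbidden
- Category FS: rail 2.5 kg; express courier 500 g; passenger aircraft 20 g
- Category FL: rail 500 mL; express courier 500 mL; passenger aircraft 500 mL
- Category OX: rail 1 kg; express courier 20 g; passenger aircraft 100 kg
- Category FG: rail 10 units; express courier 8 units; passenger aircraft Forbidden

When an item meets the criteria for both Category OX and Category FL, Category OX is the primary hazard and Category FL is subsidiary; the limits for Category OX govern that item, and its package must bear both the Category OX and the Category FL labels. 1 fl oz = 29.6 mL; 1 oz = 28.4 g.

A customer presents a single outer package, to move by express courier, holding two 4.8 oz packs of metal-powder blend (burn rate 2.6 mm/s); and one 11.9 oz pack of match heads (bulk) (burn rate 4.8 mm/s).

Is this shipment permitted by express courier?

With burn rate 2.6 mm/s (> 2.5 mm/s), the metal-powder blend falls in Category FS.
Burn rate 4.8 mm/s meets the Category FS criterion (Flammable Solid), so the match heads (bulk) are Category FS.
Total Category FS: (two 4.8 oz packs = 272.64 g) + (one 11.9 oz pack = 337.96 g) = 610.6 g.
That exceeds the Category FS express courier limit of 500 g.

No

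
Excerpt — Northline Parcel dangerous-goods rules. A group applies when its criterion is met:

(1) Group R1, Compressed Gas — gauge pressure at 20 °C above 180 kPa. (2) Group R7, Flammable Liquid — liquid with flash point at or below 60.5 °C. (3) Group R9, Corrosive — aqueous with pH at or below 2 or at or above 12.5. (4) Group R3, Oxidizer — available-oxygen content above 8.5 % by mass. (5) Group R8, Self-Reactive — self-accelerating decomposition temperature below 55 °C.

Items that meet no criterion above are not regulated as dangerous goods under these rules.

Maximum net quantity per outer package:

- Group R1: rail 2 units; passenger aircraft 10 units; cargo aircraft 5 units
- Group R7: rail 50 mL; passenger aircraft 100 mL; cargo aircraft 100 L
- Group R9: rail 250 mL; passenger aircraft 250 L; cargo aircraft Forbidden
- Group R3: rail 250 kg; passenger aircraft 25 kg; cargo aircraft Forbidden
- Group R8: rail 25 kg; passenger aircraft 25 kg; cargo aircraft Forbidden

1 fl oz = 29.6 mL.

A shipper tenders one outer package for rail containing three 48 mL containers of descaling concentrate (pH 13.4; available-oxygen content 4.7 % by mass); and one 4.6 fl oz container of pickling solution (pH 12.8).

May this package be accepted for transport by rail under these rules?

pH 13.4 meets the Group R9 criterion (Corrosive), so the descaling concentrate is Group R9.
pH 12.8 meets the Group R9 criterion (Corrosive), so the pickling solution is Group R9.
Total Group R9: (three 48 mL containers = 144 mL) + (one 4.6 fl oz container = 136.16 mL) = 280.16 mL.
280.16 mL exceeds the rail limit of 250 mL for Group R9.

No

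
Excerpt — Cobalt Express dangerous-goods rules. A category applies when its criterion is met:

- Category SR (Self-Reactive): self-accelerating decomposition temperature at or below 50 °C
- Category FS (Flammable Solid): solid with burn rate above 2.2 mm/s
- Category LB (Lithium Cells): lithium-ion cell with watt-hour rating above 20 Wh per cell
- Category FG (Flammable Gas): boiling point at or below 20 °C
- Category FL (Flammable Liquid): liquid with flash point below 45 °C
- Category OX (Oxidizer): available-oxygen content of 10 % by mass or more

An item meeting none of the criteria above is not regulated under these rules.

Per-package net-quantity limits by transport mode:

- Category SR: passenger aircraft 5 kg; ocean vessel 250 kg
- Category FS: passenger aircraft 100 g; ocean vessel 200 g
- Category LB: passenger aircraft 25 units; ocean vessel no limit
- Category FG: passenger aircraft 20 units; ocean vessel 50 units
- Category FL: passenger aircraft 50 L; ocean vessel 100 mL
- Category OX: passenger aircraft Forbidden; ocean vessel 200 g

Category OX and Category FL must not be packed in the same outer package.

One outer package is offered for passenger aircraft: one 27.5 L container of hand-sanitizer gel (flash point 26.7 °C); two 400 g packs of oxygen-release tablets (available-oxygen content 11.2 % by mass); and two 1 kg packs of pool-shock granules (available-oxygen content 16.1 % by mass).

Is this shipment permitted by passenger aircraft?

No

Hand-sanitizer gel: flash point 26.7 °C < 45 °C → Category FL (Flammable Liquid).
With available-oxygen content 11.2 % by mass (≥ 10 % by mass), the oxygen-release tablets fall in Category OX.
Available-oxygen content 16.1 % by mass meets the Category OX criterion (Oxidizer), so the pool-shock granules are Category OX.
Total Category OX: (two 400 g packs = 800 g) + (two 1 kg packs = 2 kg) = 2.8 kg.
By passenger aircraft, Category OX is Forbidden regardless of quantity.
Category FL quantity: 27.5 L.
That is within the Category FL passenger aircraft limit of 50 L.
Category OX and Category FL may not share an outer package.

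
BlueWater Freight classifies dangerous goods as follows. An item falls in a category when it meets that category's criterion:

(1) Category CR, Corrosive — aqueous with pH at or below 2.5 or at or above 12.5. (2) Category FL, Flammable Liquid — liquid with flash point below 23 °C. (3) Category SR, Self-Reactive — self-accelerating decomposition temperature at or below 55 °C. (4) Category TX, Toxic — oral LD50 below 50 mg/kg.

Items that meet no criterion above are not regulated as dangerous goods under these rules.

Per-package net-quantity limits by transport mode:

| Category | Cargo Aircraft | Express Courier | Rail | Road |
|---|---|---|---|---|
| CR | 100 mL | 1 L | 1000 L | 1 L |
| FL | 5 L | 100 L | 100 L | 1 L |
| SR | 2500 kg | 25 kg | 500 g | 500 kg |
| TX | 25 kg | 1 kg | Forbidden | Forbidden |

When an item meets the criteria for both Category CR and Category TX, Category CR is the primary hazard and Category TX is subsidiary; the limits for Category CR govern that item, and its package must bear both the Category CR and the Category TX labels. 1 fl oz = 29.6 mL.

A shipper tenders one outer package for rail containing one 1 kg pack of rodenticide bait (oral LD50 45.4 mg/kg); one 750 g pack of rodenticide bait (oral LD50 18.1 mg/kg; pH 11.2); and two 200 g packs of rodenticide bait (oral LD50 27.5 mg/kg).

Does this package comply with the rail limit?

No

Rodenticide bait: oral LD50 45.4 mg/kg < 50 mg/kg → Category TX (Toxic).
Rodenticide bait: oral LD50 18.1 mg/kg < 50 mg/kg → Category TX (Toxic).
Rodenticide bait: oral LD50 27.5 mg/kg < 50 mg/kg → Category TX (Toxic).
Total Category TX: 1 kg + 750 g + (two 200 g packs = 400 g) = 2.15 kg.
Category TX is Forbidden by rail.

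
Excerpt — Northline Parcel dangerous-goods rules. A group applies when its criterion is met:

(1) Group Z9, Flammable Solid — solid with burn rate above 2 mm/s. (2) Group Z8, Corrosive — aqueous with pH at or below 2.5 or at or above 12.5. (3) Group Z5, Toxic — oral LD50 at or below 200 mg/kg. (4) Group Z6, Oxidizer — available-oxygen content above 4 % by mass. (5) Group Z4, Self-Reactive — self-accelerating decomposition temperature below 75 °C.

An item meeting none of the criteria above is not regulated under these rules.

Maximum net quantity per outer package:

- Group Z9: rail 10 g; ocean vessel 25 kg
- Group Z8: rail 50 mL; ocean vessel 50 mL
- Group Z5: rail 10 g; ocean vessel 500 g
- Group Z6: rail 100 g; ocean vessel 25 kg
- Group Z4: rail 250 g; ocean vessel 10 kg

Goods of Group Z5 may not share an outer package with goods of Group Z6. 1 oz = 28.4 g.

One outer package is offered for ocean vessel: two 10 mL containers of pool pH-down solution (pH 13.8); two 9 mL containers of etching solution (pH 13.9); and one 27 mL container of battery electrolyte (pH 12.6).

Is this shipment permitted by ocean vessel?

With pH 13.8 (≥ 12.5), the pool pH-down solution falls in Group Z8.
With pH 13.9 (≥ 12.5), the etching solution falls in Group Z8.
Battery electrolyte: pH 12.6 ≥ 12.5 → Group Z8 (Corrosive).
Group Z8 net quantity: (two 10 mL containers = 20 mL) + (two 9 mL containers = 18 mL) + 27 mL = 65 mL.
65 mL exceeds the ocean vessel limit of 50 mL for Group Z8.

No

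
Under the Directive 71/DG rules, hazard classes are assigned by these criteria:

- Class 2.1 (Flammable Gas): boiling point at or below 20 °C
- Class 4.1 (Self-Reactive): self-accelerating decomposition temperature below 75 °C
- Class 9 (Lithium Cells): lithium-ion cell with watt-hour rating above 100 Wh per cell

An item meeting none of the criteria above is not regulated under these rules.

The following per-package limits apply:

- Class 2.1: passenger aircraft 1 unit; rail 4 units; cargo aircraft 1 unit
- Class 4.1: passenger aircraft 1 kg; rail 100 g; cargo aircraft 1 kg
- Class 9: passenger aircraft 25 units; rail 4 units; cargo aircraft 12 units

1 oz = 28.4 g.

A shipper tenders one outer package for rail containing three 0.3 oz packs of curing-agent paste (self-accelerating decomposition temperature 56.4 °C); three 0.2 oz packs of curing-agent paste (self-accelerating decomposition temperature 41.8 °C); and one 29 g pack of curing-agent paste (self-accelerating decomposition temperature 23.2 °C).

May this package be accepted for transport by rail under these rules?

Yes

Curing-agent paste: self-accelerating decomposition temperature 56.4 °C < 75 °C → Class 4.1 (Self-Reactive).
The curing-agent paste has self-accelerating decomposition temperature 41.8 °C, which is < 75 °C, so it is Class 4.1 (Self-Reactive).
The curing-agent paste has self-accelerating decomposition temperature 23.2 °C, which is < 75 °C, so it is Class 4.1 (Self-Reactive).
Total Class 4.1: (three 0.3 oz packs = 25.56 g) + (three 0.2 oz packs = 17.04 g) + 29 g = 71.6 g.
That is within the Class 4.1 rail limit of 100 g.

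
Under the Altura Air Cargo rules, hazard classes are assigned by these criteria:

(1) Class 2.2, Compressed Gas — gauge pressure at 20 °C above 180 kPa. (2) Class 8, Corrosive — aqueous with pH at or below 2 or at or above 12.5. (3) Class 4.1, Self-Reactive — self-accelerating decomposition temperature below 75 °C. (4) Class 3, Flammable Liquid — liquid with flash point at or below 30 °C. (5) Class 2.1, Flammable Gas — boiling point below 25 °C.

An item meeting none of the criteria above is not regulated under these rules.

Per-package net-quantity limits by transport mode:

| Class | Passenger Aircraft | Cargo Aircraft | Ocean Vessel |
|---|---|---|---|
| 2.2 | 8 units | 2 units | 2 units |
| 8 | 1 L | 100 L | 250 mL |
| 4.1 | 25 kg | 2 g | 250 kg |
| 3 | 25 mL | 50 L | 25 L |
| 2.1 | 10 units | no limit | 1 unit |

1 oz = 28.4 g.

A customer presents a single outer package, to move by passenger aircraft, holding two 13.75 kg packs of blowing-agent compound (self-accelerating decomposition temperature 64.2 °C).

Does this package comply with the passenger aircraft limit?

Blowing-agent compound: self-accelerating decomposition temperature 64.2 °C < 75 °C → Class 4.1 (Self-Reactive).
Class 4.1 quantity: two 13.75 kg packs = 27.5 kg.
27.5 kg exceeds the passenger aircraft limit of 25 kg for Class 4.1.

No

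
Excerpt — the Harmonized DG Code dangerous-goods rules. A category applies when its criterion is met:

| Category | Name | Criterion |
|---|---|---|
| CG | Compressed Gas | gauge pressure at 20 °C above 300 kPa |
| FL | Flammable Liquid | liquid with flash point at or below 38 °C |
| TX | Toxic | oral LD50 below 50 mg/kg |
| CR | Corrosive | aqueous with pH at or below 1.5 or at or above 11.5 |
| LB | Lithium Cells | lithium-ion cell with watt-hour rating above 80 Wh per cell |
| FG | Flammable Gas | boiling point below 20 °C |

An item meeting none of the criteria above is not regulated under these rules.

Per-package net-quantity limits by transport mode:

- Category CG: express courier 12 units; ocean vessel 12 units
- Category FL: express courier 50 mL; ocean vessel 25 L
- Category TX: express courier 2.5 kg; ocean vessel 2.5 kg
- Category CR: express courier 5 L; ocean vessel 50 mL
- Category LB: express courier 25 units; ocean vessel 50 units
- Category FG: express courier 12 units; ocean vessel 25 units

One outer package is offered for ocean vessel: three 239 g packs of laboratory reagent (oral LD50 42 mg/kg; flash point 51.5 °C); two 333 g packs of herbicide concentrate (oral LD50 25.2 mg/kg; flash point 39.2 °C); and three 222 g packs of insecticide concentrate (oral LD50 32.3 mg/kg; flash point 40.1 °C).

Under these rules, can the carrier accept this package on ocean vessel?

Yes

The laboratory reagent has oral LD50 42 mg/kg, which is < 50 mg/kg, so it is Category TX (Toxic).
Oral LD50 25.2 mg/kg meets the Category TX criterion (Toxic), so the herbicide concentrate is Category TX.
Insecticide concentrate: oral LD50 32.3 mg/kg < 50 mg/kg → Category TX (Toxic).
Total Category TX: (three 239 g packs = 717 g) + (two 333 g packs = 666 g) + (three 222 g packs = 666 g) = 2.049 kg.
That is within the Category TX ocean vessel limit of 2.5 kg.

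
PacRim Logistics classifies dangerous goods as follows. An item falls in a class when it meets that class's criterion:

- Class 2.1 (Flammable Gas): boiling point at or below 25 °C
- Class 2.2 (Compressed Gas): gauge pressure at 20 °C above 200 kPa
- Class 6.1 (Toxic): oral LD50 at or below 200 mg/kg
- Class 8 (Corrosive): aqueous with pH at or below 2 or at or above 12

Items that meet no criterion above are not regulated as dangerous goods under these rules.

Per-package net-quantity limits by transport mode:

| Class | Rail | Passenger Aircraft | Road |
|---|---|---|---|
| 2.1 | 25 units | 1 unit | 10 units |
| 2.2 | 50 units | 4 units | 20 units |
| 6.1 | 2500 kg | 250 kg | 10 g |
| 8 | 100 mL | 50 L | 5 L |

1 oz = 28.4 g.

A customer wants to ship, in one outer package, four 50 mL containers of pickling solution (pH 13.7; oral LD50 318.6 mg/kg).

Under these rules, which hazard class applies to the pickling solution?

With pH 13.7 (≥ 12), the pickling solution falls in Class 8.

Class 8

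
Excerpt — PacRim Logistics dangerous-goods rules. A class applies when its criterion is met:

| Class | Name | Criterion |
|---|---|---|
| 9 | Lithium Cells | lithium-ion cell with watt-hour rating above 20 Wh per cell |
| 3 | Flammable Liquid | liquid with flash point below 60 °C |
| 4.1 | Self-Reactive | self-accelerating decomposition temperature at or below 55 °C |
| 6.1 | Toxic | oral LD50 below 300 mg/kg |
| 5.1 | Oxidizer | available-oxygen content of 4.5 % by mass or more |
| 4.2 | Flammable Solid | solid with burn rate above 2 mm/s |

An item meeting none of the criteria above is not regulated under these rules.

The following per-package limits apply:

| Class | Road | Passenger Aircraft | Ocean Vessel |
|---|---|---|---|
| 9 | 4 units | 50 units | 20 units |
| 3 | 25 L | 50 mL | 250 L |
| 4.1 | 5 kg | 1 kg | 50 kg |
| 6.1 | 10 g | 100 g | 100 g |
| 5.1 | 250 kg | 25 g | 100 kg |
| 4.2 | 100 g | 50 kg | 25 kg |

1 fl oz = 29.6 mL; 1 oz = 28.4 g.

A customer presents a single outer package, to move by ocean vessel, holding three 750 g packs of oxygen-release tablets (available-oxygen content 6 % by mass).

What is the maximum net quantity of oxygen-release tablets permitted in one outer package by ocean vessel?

100 kg

Available-oxygen content 6 % by mass meets the Class 5.1 criterion (Oxidizer), so the oxygen-release tablets are Class 5.1.
The ocean vessel limit for Class 5.1 is 100 kg.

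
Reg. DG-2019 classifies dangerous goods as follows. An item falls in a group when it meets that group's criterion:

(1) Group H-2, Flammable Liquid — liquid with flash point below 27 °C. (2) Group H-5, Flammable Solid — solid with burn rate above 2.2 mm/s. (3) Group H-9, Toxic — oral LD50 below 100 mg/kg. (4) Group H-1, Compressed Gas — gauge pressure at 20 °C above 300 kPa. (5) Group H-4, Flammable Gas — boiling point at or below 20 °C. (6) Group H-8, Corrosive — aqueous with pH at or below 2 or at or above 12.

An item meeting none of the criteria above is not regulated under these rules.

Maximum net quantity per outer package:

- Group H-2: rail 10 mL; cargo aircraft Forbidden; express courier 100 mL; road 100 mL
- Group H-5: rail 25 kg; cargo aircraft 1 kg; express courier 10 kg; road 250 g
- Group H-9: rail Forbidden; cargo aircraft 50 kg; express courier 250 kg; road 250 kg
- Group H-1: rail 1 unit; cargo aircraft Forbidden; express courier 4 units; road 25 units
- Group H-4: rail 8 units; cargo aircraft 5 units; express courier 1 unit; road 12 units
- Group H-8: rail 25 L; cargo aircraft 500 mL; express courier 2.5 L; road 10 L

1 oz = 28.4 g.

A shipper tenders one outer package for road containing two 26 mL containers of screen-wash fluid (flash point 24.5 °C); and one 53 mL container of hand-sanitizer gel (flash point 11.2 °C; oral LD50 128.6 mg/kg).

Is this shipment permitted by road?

The screen-wash fluid has flash point 24.5 °C, which is < 27 °C, so it is Group H-2 (Flammable Liquid).
Flash point 11.2 °C meets the Group H-2 criterion (Flammable Liquid), so the hand-sanitizer gel is Group H-2.
Total Group H-2: (two 26 mL containers = 52 mL) + 53 mL = 105 mL.
That exceeds the Group H-2 road limit of 100 mL.

No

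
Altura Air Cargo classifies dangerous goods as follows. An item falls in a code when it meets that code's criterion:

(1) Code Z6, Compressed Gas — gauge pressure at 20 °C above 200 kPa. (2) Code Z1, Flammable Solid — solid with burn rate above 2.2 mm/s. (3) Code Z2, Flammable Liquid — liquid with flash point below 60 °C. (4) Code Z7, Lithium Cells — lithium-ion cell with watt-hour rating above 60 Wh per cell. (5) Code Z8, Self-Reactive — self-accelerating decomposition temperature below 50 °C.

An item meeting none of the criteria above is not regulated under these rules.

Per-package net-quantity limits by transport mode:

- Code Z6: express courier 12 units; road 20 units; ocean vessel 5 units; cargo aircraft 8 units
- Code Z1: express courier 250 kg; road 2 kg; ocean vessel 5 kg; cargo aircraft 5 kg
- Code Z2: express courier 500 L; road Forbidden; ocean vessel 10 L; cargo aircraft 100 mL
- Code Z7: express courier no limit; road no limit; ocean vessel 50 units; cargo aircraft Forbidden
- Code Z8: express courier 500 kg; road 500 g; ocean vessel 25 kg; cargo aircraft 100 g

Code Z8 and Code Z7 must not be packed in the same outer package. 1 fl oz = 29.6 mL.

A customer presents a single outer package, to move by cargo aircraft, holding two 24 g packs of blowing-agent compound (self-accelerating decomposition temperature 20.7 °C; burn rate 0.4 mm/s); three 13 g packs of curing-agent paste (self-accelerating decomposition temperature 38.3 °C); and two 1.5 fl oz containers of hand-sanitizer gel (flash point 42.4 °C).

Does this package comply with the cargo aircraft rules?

Self-accelerating decomposition temperature 20.7 °C meets the Code Z8 criterion (Self-Reactive), so the blowing-agent compound is Code Z8.
With self-accelerating decomposition temperature 38.3 °C (< 50 °C), the curing-agent paste falls in Code Z8.
Flash point 42.4 °C meets the Code Z2 criterion (Flammable Liquid), so the hand-sanitizer gel is Code Z2.
Total Code Z8: (two 24 g packs = 48 g) + (three 13 g packs = 39 g) = 87 g.
87 g ≤ 100 g (cargo aircraft limit, Code Z8) — within limit.
Code Z2 quantity: two 1.5 fl oz containers = 88.8 mL.
88.8 mL is within the cargo aircraft limit of 100 mL for Code Z2.
The segregation rule (Code Z8 with Code Z7) does not apply to Code Z8 with Code Z2.
Every hazard code is within its cargo aircraft limit and no segregation rule is violated.

Yes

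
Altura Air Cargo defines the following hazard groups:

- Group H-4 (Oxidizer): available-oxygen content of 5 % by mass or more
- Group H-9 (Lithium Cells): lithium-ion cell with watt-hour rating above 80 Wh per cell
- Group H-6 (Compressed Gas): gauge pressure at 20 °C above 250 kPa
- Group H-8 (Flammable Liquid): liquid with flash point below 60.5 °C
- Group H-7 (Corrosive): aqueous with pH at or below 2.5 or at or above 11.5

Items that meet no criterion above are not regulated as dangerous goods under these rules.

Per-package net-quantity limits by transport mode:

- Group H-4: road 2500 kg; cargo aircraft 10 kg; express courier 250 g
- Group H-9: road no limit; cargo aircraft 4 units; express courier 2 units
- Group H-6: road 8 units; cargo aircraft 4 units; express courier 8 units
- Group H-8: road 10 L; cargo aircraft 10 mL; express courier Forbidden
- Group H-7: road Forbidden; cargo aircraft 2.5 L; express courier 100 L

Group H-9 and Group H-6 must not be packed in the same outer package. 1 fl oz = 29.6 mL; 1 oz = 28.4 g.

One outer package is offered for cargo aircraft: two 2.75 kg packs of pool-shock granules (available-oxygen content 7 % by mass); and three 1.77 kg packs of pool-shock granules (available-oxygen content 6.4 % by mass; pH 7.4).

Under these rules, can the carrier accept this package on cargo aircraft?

Available-oxygen content 7 % by mass meets the Group H-4 criterion (Oxidizer), so the pool-shock granules are Group H-4.
The pool-shock granules have available-oxygen content 6.4 % by mass, which is ≥ 5 % by mass, so they are Group H-4 (Oxidizer).
Group H-4 net quantity: (two 2.75 kg packs = 5.5 kg) + (three 1.77 kg packs = 5.31 kg) = 10.81 kg.
10.81 kg exceeds the cargo aircraft limit of 10 kg for Group H-4.

No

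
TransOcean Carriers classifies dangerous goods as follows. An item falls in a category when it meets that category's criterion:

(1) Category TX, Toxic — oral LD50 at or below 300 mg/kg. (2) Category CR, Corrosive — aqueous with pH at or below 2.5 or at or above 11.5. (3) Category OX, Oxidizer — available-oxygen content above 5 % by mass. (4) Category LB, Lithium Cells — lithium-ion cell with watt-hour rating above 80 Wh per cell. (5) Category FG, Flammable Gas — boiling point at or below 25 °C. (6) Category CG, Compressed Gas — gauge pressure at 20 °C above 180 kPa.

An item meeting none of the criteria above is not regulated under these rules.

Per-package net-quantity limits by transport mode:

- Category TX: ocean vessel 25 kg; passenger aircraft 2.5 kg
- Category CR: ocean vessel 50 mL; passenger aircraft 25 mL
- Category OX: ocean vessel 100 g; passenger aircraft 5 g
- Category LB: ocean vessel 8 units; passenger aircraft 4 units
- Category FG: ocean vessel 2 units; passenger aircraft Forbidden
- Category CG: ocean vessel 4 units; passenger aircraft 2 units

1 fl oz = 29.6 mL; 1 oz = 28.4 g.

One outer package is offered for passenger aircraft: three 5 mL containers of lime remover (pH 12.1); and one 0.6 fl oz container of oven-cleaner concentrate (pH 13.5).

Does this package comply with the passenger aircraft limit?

The lime remover has pH 12.1, which is ≥ 11.5, so it is Category CR (Corrosive).
With pH 13.5 (≥ 11.5), the oven-cleaner concentrate falls in Category CR.
Category CR net quantity: (three 5 mL containers = 15 mL) + (one 0.6 fl oz container = 17.76 mL) = 32.76 mL.
32.76 mL exceeds the passenger aircraft limit of 25 mL for Category CR.

No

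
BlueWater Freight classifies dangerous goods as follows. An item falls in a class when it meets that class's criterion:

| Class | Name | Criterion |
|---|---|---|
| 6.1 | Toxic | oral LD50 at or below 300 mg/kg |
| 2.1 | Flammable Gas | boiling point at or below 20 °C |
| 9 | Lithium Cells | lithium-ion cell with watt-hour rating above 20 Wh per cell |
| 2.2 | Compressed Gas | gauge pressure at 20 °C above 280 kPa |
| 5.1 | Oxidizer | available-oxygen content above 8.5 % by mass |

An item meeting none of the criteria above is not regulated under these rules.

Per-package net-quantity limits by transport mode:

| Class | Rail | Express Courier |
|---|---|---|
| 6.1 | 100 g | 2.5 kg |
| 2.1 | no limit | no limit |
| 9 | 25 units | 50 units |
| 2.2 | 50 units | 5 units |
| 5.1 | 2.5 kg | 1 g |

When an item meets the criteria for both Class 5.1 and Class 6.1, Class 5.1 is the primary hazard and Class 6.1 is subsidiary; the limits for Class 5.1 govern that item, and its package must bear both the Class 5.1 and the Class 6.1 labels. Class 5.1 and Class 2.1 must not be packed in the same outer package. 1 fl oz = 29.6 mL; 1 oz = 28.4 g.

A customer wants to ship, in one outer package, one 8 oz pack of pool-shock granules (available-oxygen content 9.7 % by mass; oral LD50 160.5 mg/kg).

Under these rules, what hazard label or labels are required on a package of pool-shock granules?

Class 5.1 and 6.1

With available-oxygen content 9.7 % by mass (> 8.5 % by mass), the pool-shock granules fall in Class 5.1.
Oral LD50 160.5 mg/kg meets the Class 6.1 criterion (Toxic), so the pool-shock granules are Class 6.1.
By the precedence rule Class 5.1 is primary and Class 6.1 is subsidiary, and that rule requires both labels on the package.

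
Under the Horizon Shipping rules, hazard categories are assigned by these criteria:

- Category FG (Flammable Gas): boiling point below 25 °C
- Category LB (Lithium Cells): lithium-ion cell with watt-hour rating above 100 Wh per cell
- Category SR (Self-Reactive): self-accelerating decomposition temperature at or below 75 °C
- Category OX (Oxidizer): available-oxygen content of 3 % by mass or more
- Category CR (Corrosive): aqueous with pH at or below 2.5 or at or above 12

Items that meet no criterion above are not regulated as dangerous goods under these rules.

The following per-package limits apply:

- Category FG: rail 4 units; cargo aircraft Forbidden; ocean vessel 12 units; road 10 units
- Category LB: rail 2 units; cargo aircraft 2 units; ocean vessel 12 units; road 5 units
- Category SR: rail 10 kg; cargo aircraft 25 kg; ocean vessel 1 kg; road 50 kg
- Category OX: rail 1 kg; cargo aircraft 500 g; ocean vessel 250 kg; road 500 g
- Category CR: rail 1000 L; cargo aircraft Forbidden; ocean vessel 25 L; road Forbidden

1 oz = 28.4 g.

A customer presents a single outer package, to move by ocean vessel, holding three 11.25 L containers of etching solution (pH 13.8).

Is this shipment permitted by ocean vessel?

Etching solution: pH 13.8 ≥ 12 → Category CR (Corrosive).
Category CR quantity: three 11.25 L containers = 33.75 L.
33.75 L exceeds the ocean vessel limit of 25 L for Category CR.

No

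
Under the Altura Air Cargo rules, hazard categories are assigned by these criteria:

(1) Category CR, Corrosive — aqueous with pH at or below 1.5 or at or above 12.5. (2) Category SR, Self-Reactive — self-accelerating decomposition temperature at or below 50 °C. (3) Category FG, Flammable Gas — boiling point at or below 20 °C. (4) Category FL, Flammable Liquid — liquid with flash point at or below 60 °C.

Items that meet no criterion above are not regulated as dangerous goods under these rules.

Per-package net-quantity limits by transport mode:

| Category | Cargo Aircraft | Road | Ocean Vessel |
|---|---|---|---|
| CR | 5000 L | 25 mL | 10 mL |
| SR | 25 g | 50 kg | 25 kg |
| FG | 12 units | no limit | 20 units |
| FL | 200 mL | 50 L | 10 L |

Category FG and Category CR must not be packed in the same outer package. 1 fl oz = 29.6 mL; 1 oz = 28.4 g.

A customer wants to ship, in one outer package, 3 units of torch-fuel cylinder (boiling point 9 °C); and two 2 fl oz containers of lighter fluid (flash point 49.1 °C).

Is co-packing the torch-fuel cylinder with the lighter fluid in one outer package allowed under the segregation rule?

Yes

With boiling point 9 °C (≤ 20 °C), the torch-fuel cylinder falls in Category FG.
With flash point 49.1 °C (≤ 60 °C), the lighter fluid falls in Category FL.
No segregation rule bars Category FG with Category FL.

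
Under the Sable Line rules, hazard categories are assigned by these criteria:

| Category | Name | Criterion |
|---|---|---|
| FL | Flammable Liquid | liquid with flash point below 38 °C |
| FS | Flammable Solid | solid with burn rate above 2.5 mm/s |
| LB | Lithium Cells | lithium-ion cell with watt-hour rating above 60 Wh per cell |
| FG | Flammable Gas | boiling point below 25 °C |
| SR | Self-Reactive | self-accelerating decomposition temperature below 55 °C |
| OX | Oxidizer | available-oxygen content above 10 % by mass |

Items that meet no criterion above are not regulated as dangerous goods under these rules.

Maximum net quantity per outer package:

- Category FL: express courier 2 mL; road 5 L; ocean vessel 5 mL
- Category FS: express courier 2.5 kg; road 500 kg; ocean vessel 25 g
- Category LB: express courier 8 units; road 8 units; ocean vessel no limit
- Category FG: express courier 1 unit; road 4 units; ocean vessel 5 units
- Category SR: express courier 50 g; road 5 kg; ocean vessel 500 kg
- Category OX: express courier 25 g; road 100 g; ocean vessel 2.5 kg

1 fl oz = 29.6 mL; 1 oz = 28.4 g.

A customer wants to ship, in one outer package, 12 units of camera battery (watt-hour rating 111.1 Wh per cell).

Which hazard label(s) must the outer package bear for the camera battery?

The camera battery has watt-hour rating 111.1 Wh per cell, which is > 60 Wh per cell, so it is Category LB (Lithium Cells).
Only the Category LB label is required.

Category LB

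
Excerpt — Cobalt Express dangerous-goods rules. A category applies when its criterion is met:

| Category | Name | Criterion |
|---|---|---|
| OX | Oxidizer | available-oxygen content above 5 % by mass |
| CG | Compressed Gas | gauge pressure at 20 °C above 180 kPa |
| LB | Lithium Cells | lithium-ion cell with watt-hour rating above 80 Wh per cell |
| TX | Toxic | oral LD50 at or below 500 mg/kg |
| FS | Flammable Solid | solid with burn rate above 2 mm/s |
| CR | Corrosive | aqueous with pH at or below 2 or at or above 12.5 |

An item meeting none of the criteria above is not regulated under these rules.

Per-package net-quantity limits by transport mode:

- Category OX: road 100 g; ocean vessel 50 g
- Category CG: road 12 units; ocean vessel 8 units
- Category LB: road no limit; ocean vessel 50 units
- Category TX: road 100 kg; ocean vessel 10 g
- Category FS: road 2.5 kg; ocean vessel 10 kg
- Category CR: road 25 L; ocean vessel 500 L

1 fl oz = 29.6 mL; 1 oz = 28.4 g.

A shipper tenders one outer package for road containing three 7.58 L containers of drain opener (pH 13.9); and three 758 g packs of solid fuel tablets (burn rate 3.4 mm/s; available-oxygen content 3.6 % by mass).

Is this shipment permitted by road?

Yes

Drain opener: pH 13.9 ≥ 12.5 → Category CR (Corrosive).
Solid fuel tablets: burn rate 3.4 mm/s > 2 mm/s → Category FS (Flammable Solid).
Category FS quantity: three 758 g packs = 2.274 kg.
2.274 kg ≤ 2.5 kg (road limit, Category FS) — within limit.
Category CR quantity: three 7.58 L containers = 22.74 L.
That is within the Category CR road limit of 25 L.
Every hazard category is within its road limit and no segregation rule is violated.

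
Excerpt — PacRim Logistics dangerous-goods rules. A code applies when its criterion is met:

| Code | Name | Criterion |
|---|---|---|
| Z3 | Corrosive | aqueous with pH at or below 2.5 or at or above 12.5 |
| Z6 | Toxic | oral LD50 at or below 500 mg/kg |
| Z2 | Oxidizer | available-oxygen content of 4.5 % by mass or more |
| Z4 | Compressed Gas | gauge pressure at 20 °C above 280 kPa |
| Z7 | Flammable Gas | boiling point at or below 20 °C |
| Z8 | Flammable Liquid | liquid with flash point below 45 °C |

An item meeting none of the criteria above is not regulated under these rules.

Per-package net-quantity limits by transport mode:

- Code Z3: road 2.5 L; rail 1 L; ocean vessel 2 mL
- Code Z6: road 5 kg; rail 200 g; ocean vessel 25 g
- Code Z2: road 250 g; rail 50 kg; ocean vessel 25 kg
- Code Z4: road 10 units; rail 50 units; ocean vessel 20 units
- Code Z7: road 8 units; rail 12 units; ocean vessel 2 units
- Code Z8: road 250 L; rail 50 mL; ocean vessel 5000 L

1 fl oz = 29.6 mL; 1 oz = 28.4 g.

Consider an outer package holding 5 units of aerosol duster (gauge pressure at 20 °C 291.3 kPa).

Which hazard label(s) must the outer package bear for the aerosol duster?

Code Z4

Aerosol duster: gauge pressure at 20 °C 291.3 kPa > 280 kPa → Code Z4 (Compressed Gas).
Only the Code Z4 label is required.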